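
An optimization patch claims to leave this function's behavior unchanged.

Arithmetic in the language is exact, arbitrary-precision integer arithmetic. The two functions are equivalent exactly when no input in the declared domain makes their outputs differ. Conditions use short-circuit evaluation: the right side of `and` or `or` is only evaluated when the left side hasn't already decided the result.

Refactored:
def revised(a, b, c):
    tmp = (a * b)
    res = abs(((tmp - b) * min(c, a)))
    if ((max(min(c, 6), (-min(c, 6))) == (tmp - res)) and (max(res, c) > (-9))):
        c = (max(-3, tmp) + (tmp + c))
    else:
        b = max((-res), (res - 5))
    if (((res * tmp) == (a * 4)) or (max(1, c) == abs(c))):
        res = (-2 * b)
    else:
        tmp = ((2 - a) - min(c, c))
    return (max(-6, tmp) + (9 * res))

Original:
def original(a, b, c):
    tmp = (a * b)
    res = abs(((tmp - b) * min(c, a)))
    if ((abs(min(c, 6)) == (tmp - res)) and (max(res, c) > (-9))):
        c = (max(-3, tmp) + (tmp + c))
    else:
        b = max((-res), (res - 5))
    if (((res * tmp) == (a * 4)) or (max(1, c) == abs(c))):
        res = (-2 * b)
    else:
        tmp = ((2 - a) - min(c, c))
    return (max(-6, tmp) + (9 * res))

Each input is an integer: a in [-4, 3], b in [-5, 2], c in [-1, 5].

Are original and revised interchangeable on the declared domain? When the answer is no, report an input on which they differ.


Although constant usage differs, plus min/max/abs usage differs, 448/448 inputs agree.
verdict: equivalent


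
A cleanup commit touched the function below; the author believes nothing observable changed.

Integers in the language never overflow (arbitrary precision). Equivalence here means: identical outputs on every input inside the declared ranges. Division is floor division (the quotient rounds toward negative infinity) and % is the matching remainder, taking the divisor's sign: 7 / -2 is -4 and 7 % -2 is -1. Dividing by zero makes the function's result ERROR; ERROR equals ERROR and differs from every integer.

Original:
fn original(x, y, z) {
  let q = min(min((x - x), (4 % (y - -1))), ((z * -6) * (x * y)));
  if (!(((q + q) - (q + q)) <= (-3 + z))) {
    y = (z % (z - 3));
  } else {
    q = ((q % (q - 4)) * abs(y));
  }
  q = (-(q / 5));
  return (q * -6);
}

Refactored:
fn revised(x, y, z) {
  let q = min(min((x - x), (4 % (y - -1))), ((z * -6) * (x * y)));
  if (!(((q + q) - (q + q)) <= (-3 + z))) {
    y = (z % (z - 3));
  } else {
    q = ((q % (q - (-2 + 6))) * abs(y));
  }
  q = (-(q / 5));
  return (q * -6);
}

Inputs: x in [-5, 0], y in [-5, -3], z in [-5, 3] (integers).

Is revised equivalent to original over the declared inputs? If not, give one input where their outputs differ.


Differences: constant usage differs; arithmetic usage differs — yet all 162 inputs agree.
verdict: equivalent


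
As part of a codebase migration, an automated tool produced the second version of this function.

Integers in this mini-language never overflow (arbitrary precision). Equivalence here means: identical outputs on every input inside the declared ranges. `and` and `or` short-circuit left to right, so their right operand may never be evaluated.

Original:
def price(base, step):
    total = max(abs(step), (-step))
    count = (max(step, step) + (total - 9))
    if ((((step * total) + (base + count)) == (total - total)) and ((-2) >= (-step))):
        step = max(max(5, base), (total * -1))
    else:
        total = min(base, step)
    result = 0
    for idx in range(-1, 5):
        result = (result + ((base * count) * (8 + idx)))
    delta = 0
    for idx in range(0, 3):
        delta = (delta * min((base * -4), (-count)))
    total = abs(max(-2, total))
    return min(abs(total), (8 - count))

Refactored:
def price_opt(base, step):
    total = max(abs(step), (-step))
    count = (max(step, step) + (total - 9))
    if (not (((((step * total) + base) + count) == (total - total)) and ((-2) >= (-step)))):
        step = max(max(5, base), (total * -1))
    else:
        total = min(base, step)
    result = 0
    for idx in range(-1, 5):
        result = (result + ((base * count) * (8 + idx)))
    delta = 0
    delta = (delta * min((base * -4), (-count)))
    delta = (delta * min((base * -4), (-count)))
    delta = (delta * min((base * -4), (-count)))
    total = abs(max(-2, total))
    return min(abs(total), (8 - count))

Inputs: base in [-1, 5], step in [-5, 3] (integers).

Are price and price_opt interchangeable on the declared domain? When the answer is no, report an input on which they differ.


Not equivalent: base=-1, step=-5 separates them (2 vs 5).
price: total becomes 5; next count becomes -9; next ((((step * total) + (base + count)) == (total - total)) and ((-2) >= (-step))) evaluates to false; next total becomes -5; next result becomes 0; next at idx=-1:; next result becomes 63; next at idx=0:; next result becomes 135; next at idx=1:; next result becomes 216; next at idx=2:; next result becomes 306; next at idx=3:; next result becomes 405; next at idx=4:; next result becomes 513; next delta becomes 0; next at idx=0:; next delta becomes 0; next at idx=1:; next delta becomes 0; next at idx=2:; next delta becomes 0; next total becomes 2; next final value 2
price_opt: total becomes 5; next count becomes -9; next (not (((((step * total) + base) + count) == (total - total)) and ((-2) >= (-step)))) evaluates to true; next step becomes 5; next result becomes 0; next at idx=-1:; next result becomes 63; next at idx=0:; next result becomes 135; next at idx=1:; next result becomes 216; next at idx=2:; next result becomes 306; next at idx=3:; next result becomes 405; next at idx=4:; next result becomes 513; next delta becomes 0; next delta becomes 0; next delta becomes 0; next delta becomes 0; next total becomes 5; next final value 5
verdict: not equivalent; witness: base=-1, step=-5


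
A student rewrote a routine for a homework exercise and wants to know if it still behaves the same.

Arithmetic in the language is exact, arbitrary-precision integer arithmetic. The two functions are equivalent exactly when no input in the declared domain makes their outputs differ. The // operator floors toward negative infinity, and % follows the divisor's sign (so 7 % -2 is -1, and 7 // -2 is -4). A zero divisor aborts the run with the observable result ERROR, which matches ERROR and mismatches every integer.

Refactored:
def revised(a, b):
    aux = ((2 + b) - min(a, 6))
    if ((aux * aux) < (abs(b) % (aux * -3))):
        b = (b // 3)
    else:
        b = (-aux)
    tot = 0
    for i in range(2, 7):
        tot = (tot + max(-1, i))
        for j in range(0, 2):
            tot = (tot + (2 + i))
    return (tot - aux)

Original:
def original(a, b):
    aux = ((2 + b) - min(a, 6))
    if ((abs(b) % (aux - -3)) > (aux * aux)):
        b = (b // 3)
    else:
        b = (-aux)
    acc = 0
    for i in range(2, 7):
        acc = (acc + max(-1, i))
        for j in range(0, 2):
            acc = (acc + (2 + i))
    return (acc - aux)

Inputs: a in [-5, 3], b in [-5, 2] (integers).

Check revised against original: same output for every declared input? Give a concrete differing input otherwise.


Try a=-3, b=-5.
original: aux := 0 | ((abs(b) % (aux - -3)) > (aux * aux)): true | b := -2 | acc := 0 | iter i=2: | acc := 2 | iter j=0: | acc := 6 | iter j=1: | acc := 10 | iter i=3: | acc := 13 | iter j=0: | acc := 18 | iter j=1: | acc := 23 | iter i=4: | acc := 27 | iter j=0: | acc := 33 | iter j=1: | acc := 39 | iter i=5: | acc := 44 | iter j=0: | acc := 51 | iter j=1: | acc := 58 | iter i=6: | acc := 64 | iter j=0: | acc := 72 | iter j=1: | acc := 80 | result 80
revised: aux := 0 | divide-by-zero, output ERROR
80 != ERROR, so the rewrite changes behavior.
verdict: not equivalent; witness: a=-3, b=-5


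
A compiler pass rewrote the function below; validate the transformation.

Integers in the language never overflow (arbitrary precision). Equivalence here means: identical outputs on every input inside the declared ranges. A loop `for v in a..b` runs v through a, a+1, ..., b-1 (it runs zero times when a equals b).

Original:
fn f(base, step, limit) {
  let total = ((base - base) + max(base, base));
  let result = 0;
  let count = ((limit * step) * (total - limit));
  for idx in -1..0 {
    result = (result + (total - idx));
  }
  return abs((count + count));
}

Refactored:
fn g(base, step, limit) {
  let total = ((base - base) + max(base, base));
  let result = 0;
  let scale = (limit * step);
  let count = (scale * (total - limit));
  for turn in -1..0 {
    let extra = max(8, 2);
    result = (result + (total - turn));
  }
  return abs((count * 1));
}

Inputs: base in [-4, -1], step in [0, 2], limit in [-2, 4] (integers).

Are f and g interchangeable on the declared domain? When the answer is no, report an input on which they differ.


base=-4, step=1, limit=-2 yields 8 from f but 4 from g.
verdict: not equivalent; witness: base=-4, step=1, limit=-2


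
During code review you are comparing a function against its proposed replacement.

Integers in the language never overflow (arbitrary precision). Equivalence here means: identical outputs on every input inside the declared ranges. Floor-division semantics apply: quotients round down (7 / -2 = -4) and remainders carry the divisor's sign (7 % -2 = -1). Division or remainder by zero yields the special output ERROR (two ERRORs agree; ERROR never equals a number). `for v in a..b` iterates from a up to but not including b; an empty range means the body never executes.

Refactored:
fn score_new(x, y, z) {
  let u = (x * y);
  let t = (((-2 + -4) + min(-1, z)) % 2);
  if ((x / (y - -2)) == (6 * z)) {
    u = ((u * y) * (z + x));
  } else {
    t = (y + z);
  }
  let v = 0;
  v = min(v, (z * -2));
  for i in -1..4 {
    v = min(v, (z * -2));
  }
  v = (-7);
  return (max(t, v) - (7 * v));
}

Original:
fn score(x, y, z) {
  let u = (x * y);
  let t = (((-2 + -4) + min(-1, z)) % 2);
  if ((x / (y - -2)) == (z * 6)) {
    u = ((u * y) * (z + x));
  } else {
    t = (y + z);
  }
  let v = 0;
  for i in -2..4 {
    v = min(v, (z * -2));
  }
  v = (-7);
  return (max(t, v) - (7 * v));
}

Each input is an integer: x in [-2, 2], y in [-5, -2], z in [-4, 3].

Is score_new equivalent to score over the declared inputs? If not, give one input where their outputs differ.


Comparing the listings, the differences include: min/max/abs usage differs; constant usage differs; loop structure differs; arithmetic usage differs; statement counts differ.
Spot check at x=-1, y=-2, z=-1 — score: u = 2; t = 1; division by zero -> ERROR. score_new: u = 2; t = 1; division by zero -> ERROR. Both give ERROR.
Every one of the 160 inputs gives matching results.
verdict: equivalent


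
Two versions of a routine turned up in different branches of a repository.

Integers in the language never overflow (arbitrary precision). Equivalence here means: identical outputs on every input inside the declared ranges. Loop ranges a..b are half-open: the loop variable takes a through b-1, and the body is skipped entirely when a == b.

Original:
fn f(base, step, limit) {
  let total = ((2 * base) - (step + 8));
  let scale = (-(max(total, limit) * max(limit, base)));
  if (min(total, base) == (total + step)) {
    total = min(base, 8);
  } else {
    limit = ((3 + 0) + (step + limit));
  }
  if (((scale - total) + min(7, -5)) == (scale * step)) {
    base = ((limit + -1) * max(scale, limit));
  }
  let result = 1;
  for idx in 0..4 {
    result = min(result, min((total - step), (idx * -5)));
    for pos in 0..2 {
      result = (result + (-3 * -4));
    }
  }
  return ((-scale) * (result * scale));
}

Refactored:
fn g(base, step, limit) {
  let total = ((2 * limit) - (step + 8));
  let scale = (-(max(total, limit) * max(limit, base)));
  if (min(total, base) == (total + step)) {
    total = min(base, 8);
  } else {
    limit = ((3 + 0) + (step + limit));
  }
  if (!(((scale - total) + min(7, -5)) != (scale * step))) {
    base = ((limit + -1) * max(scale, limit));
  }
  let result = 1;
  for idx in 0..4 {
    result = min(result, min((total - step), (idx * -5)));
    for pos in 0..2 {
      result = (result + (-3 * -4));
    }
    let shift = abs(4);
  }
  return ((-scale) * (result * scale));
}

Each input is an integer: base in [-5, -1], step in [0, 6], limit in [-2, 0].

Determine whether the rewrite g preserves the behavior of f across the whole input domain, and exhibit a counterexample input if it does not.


Not equivalent: base=-5, step=1, limit=-2 separates them (-64 vs -144).
f: total=-19, then scale=-4, then (min(total, base) == (total + step)) is false, then limit=2, then (((scale - total) + min(7, -5)) == (scale * step)) is false, then result=1, then (idx=0), then result=-20, then (pos=0), then result=-8, then (pos=1), then result=4, then (idx=1), then result=-20, then (pos=0), then result=-8, then (pos=1), then result=4, then (idx=2), then result=-20, then (pos=0), then result=-8, then (pos=1), then result=4, then (idx=3), then result=-20, then (pos=0), then result=-8, then (pos=1), then result=4, then returns -64
g: total=-13, then scale=-4, then (min(total, base) == (total + step)) is false, then limit=2, then (!(((scale - total) + min(7, -5)) != (scale * step))) is false, then result=1, then (idx=0), then result=-14, then (pos=0), then result=-2, then (pos=1), then result=10, then shift=4, then (idx=1), then result=-14, then (pos=0), then result=-2, then (pos=1), then result=10, then shift=4, then (idx=2), then result=-14, then (pos=0), then result=-2, then (pos=1), then result=10, then shift=4, then (idx=3), then result=-15, then (pos=0), then result=-3, then (pos=1), then result=9, then shift=4, then returns -144
verdict: not equivalent; witness: base=-5, step=1, limit=-2


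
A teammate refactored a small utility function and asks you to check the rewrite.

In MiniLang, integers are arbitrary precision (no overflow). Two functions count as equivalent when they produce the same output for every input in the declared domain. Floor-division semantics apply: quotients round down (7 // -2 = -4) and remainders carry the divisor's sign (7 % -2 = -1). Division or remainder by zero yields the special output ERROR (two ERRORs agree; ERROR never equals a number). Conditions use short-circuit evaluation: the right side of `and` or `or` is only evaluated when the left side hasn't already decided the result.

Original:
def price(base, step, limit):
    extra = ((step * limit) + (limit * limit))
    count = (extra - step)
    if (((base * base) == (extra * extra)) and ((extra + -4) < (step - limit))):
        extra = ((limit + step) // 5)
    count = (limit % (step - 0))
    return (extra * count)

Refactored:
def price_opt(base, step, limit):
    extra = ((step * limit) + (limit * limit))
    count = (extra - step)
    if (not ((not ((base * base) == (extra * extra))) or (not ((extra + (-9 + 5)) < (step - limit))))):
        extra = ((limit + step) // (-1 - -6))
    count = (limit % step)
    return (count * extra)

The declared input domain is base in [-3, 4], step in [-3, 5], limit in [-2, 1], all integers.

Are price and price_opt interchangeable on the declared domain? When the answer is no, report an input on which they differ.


Comparing the listings, the differences include: boolean connective usage differs, and constant usage differs, and arithmetic usage differs.
One worked example (base=-1, step=-2, limit=-1) — price: extra = 3; count = 5; (((base * base) == (extra * extra)) and ((extra + -4) < (step - limit))) -> false; count = -1; return -3; price_opt: extra = 3; count = 5; (not ((not ((base * base) == (extra * extra))) or (not ((extra + (-9 + 5)) < (step - limit))))) -> false; count = -1; return -3; agreement on -3.
Every one of the 288 inputs gives matching results.
verdict: equivalent


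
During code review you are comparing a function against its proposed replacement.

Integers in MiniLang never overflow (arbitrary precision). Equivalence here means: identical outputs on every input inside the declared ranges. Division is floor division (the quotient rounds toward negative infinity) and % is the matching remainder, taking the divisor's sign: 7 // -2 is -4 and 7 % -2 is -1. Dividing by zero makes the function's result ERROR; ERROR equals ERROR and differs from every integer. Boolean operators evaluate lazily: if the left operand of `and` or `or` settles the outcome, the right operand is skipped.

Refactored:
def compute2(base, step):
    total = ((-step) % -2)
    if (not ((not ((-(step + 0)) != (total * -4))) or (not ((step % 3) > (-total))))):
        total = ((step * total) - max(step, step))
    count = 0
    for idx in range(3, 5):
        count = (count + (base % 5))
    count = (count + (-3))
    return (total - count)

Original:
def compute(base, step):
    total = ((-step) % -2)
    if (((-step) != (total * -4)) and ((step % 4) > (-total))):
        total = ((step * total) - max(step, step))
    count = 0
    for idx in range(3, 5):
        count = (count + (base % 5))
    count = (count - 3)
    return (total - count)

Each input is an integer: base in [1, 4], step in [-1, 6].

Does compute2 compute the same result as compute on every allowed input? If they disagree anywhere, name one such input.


These are not equivalent — on base=1, step=3 the outputs split (-5 vs 0).
compute: total := -1 | (((-step) != (total * -4)) and ((step % 4) > (-total))): true | total := -6 | count := 0 | iter idx=3: | count := 1 | iter idx=4: | count := 2 | count := -1 | result -5
compute2: total := -1 | (not ((not ((-(step + 0)) != (total * -4))) or (not ((step % 3) > (-total))))): false | count := 0 | iter idx=3: | count := 1 | iter idx=4: | count := 2 | count := -1 | result 0
verdict: not equivalent; witness: base=1, step=3


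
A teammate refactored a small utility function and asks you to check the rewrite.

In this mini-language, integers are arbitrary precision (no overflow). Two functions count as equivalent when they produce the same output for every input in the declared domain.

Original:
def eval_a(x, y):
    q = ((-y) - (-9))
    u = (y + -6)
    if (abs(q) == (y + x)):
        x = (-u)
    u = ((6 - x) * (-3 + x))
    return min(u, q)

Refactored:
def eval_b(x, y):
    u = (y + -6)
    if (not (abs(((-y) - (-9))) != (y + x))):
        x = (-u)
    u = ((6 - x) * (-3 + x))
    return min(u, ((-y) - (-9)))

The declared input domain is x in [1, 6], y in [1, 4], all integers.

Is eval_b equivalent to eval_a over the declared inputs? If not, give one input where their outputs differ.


This is a faithful refactor — arithmetic usage differs, and boolean connective usage differs, and constant usage differs, and local variable names differ, and statement counts differ, and comparison usage differs, but the computed results match everywhere.
As a probe, take x=3, y=3: eval_a runs q=6, then u=-3, then (abs(q) == (y + x)) is true, then x=3, then u=0, then returns 0; eval_b runs u=-3, then (not (abs(((-y) - (-9))) != (y + x))) is true, then x=3, then u=0, then returns 0; both end at 0.
Sweeping the whole domain (24 inputs) finds no disagreement.
verdict: equivalent


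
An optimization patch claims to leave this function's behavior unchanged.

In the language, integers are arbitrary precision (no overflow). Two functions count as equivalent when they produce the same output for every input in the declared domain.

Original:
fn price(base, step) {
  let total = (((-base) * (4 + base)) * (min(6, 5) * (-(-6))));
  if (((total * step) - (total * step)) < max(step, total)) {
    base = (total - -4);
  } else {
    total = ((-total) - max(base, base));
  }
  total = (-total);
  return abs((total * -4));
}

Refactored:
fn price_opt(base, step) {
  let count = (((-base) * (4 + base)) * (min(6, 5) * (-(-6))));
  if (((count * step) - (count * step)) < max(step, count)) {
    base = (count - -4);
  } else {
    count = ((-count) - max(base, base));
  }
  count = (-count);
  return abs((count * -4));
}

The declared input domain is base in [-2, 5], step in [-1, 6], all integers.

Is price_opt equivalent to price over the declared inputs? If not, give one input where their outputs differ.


The two are interchangeable: local variable names differ, and every declared input agrees.
As a probe, take base=3, step=3: price runs total=-630, then (((total * step) - (total * step)) < max(step, total)) is true, then base=-626, then total=630, then returns 2520; price_opt runs count=-630, then (((count * step) - (count * step)) < max(step, count)) is true, then base=-626, then count=630, then returns 2520; both end at 2520.
Checked all 64 inputs in the declared domain: the outputs agree on every one.
verdict: equivalent


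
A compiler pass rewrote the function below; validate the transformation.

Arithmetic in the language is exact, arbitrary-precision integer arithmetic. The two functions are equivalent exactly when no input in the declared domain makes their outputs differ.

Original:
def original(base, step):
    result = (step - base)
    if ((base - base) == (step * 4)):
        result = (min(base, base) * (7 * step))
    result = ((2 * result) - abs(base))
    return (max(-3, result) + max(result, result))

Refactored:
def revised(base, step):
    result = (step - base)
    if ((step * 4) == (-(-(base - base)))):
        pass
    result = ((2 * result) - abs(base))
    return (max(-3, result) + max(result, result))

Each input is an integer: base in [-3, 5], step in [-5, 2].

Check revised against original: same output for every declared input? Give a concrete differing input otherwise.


These are not equivalent — on base=-3, step=0 the outputs split (-6 vs 6).
original: result := 3 | ((base - base) == (step * 4)): true | result := 0 | result := -3 | result -6
revised: result := 3 | ((step * 4) == (-(-(base - base)))): true | result := 3 | result 6
verdict: not equivalent; witness: base=-3, step=0


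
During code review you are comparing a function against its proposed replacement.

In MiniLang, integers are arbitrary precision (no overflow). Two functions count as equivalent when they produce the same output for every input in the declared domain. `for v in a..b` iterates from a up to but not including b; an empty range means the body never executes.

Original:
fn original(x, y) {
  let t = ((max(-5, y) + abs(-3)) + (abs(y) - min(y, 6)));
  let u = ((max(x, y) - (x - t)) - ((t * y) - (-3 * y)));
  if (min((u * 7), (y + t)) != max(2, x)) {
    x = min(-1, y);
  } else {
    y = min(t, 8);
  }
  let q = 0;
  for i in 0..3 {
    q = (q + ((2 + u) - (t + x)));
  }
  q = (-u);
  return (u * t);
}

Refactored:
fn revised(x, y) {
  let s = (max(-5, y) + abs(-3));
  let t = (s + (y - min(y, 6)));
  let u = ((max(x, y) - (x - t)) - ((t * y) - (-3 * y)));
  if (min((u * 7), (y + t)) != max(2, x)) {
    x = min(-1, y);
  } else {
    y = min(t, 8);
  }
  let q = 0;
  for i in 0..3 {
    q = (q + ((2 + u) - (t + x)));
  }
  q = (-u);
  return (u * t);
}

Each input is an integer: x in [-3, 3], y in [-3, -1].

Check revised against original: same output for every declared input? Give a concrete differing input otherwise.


Take x=-3, y=-3.
original: t becomes 6; next u becomes 33; next (min((u * 7), (y + t)) != max(2, x)) evaluates to true; next x becomes -3; next q becomes 0; next at i=0:; next q becomes 32; next at i=1:; next q becomes 64; next at i=2:; next q becomes 96; next q becomes -33; next final value 198
revised: s becomes 0; next t becomes 0; next u becomes 9; next (min((u * 7), (y + t)) != max(2, x)) evaluates to true; next x becomes -3; next q becomes 0; next at i=0:; next q becomes 14; next at i=1:; next q becomes 28; next at i=2:; next q becomes 42; next q becomes -9; next final value 0
198 and 0 differ, so these are not the same function on this domain.
verdict: not equivalent; witness: x=-3, y=-3


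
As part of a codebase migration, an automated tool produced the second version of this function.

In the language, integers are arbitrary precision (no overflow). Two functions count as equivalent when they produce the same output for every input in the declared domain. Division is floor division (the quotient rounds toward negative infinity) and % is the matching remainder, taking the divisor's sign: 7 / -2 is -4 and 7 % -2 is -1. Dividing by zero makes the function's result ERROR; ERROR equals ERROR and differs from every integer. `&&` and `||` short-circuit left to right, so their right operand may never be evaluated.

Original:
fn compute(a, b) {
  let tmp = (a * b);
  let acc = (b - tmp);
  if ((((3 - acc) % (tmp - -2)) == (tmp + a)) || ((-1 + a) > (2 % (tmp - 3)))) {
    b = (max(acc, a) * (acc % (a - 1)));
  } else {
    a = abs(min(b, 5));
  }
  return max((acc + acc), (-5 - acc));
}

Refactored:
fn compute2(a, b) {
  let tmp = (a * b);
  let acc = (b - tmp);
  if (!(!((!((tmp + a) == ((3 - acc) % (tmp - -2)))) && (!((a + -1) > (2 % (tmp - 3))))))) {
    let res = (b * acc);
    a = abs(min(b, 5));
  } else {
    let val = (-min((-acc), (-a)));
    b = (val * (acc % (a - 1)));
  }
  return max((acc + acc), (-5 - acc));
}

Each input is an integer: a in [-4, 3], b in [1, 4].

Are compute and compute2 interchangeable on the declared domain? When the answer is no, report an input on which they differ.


The two are interchangeable: min/max/abs usage differs, plus local variable names differ, plus boolean connective usage differs, plus arithmetic usage differs, plus statement counts differ, and every declared input agrees.
Tracing a=0, b=2: compute: tmp becomes 0; next acc becomes 2; next ((((3 - acc) % (tmp - -2)) == (tmp + a)) || ((-1 + a) > (2 % (tmp - 3)))) evaluates to false; next a becomes 2; next final value 4 | compute2: tmp becomes 0; next acc becomes 2; next (!(!((!((tmp + a) == ((3 - acc) % (tmp - -2)))) && (!((a + -1) > (2 % (tmp - 3))))))) evaluates to true; next res becomes 4; next a becomes 2; next final value 4 — matching result 4.
Across all 32 domain points the two functions coincide.
verdict: equivalent


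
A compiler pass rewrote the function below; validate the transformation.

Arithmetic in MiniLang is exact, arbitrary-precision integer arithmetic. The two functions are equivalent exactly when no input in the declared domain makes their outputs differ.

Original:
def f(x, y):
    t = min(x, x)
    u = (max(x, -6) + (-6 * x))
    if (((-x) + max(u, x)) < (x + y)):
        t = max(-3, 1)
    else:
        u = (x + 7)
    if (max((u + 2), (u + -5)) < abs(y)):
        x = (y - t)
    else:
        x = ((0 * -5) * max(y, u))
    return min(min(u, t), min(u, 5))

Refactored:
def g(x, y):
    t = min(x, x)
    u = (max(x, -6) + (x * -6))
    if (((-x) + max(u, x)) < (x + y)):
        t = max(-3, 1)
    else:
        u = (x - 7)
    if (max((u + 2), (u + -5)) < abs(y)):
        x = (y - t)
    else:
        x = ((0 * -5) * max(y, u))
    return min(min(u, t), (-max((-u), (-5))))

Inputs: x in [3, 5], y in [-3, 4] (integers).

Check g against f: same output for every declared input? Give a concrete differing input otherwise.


Run the pair on x=3, y=-3.
f: t=3, then u=-15, then (((-x) + max(u, x)) < (x + y)) is false, then u=10, then (max((u + 2), (u + -5)) < abs(y)) is false, then x=0, then returns 3
g: t=3, then u=-15, then (((-x) + max(u, x)) < (x + y)) is false, then u=-4, then (max((u + 2), (u + -5)) < abs(y)) is true, then x=-6, then returns -4
3 != -4, so the rewrite changes behavior.
verdict: not equivalent; witness: x=3, y=-3


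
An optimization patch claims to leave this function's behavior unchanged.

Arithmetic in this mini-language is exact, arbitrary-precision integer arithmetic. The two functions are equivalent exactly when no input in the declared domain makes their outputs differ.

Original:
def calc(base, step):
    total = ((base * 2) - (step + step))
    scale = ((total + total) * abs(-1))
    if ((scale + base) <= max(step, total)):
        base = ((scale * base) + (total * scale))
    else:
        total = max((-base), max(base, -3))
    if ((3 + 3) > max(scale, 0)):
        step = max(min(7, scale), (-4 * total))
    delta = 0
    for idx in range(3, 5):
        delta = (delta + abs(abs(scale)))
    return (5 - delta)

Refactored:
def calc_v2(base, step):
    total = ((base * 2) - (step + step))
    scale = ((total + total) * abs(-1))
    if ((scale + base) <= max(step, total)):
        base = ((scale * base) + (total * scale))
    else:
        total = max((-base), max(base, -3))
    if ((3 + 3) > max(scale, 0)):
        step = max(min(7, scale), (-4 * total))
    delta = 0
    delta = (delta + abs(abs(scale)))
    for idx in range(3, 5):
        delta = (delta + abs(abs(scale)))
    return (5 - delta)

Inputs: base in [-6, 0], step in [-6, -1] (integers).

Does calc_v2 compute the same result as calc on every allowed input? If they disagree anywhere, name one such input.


There is a counterexample at base=-6, step=-5: -3 on one side, -7 on the other.
calc: total becomes -2; next scale becomes -4; next ((scale + base) <= max(step, total)) evaluates to true; next base becomes 32; next ((3 + 3) > max(scale, 0)) evaluates to true; next step becomes 8; next delta becomes 0; next at idx=3:; next delta becomes 4; next at idx=4:; next delta becomes 8; next final value -3
calc_v2: total becomes -2; next scale becomes -4; next ((scale + base) <= max(step, total)) evaluates to true; next base becomes 32; next ((3 + 3) > max(scale, 0)) evaluates to true; next step becomes 8; next delta becomes 0; next delta becomes 4; next at idx=3:; next delta becomes 8; next at idx=4:; next delta becomes 12; next final value -7
verdict: not equivalent; witness: base=-6, step=-5


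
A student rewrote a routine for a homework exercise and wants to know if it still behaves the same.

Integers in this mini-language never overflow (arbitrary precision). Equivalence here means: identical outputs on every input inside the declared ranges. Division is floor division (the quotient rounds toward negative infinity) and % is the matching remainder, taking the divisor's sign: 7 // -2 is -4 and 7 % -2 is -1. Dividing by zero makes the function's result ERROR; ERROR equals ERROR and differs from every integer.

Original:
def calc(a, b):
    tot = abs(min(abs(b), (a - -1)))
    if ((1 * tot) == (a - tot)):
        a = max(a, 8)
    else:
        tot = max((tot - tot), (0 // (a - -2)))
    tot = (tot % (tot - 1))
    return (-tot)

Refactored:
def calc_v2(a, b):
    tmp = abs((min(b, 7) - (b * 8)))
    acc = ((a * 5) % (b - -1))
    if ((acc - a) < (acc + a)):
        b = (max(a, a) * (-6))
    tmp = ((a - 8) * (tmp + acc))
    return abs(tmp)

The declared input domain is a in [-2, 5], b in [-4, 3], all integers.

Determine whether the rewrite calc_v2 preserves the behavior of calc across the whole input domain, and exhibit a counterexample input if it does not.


Not equivalent: a=-2, b=-4 separates them (ERROR vs 270).
calc: tot = 1; ((1 * tot) == (a - tot)) -> false; division by zero -> ERROR
calc_v2: tmp = 28; acc = -1; ((acc - a) < (acc + a)) -> false; tmp = -270; return 270
verdict: not equivalent; witness: a=-2, b=-4


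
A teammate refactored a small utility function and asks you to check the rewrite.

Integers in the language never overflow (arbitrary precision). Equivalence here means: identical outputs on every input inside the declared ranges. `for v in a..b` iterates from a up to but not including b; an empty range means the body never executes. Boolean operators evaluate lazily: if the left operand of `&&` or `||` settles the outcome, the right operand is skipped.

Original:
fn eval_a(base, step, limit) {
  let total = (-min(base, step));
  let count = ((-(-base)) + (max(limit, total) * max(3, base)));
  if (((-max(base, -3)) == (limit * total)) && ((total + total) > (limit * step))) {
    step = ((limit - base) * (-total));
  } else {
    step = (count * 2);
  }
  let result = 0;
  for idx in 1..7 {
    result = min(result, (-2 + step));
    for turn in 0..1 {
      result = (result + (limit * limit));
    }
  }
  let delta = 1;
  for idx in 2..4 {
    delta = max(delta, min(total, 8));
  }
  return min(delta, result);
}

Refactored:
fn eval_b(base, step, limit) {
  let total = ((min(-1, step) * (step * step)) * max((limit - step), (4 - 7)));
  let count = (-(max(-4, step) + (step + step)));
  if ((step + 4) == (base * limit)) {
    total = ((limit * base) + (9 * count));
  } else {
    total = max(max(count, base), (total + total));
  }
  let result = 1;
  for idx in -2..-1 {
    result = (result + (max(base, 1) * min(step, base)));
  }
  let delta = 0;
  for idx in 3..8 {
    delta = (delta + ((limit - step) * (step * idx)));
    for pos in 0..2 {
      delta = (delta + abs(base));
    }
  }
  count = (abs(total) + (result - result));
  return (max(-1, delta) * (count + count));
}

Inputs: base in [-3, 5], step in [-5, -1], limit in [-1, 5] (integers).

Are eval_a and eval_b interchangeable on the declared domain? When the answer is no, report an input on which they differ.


Try base=-3, step=-5, limit=-1.
eval_a: total = 5; count = 12; (((-max(base, -3)) == (limit * total)) && ((total + total) > (limit * step))) -> false; step = 24; result = 0; [idx=1]; result = 0; [turn=0]; result = 1; [idx=2]; result = 1; [turn=0]; result = 2; [idx=3]; result = 2; [turn=0]; result = 3; [idx=4]; result = 3; [turn=0]; result = 4; [idx=5]; result = 4; [turn=0]; result = 5; [idx=6]; result = 5; [turn=0]; result = 6; delta = 1; [idx=2]; delta = 5; [idx=3]; delta = 5; return 5
eval_b: total = -500; count = 14; ((step + 4) == (base * limit)) -> false; total = 14; result = 1; [idx=-2]; result = -4; delta = 0; [idx=3]; delta = -60; [pos=0]; delta = -57; [pos=1]; delta = -54; [idx=4]; delta = -134; [pos=0]; delta = -131; [pos=1]; delta = -128; [idx=5]; delta = -228; [pos=0]; delta = -225; [pos=1]; delta = -222; [idx=6]; delta = -342; [pos=0]; delta = -339; [pos=1]; delta = -336; [idx=7]; delta = -476; [pos=0]; delta = -473; [pos=1]; delta = -470; count = 14; return -28
5 and -28 differ, so these are not the same function on this domain.
verdict: not equivalent; witness: base=-3, step=-5, limit=-1


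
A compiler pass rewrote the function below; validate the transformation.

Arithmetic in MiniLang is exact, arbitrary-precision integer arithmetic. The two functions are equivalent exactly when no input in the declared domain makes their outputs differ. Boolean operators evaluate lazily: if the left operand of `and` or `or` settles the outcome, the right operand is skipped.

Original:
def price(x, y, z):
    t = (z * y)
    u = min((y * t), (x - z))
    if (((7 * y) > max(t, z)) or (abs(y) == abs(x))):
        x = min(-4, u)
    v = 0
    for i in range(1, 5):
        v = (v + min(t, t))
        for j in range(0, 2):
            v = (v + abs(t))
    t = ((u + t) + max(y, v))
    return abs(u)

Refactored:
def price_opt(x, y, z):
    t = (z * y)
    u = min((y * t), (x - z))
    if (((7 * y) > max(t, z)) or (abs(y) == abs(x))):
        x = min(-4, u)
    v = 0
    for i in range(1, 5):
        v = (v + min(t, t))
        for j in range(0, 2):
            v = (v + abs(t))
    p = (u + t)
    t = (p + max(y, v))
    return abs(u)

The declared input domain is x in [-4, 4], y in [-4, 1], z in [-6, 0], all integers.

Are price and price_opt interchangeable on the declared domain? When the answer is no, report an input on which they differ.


Equivalent — the differences include statement counts differ; local variable names differ, yet no declared input distinguishes the two.
Spot check at x=-3, y=-2, z=-2 — price: t becomes 4; next u becomes -8; next (((7 * y) > max(t, z)) or (abs(y) == abs(x))) evaluates to false; next v becomes 0; next at i=1:; next v becomes 4; next at j=0:; next v becomes 8; next at j=1:; next v becomes 12; next at i=2:; next v becomes 16; next at j=0:; next v becomes 20; next at j=1:; next v becomes 24; next at i=3:; next v becomes 28; next at j=0:; next v becomes 32; next at j=1:; next v becomes 36; next at i=4:; next v becomes 40; next at j=0:; next v becomes 44; next at j=1:; next v becomes 48; next t becomes 44; next final value 8. price_opt: t becomes 4; next u becomes -8; next (((7 * y) > max(t, z)) or (abs(y) == abs(x))) evaluates to false; next v becomes 0; next at i=1:; next v becomes 4; next at j=0:; next v becomes 8; next at j=1:; next v becomes 12; next at i=2:; next v becomes 16; next at j=0:; next v becomes 20; next at j=1:; next v becomes 24; next at i=3:; next v becomes 28; next at j=0:; next v becomes 32; next at j=1:; next v becomes 36; next at i=4:; next v becomes 40; next at j=0:; next v becomes 44; next at j=1:; next v becomes 48; next p becomes -4; next t becomes 44; next final value 8. Both give 8.
Across all 378 domain points the two functions coincide.
verdict: equivalent


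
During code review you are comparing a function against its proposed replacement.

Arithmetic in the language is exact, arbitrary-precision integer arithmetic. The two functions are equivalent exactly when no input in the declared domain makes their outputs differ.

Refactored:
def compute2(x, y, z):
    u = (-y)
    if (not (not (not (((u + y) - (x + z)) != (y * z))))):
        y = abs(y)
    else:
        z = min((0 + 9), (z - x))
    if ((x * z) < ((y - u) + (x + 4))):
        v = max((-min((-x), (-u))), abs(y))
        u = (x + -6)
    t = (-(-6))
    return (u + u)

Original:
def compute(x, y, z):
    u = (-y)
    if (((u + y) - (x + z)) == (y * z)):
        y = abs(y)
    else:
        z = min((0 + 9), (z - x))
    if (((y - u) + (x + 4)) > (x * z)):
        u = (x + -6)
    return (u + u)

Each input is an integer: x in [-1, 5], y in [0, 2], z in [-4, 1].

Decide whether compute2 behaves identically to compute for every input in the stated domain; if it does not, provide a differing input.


The two versions differ — the changes include comparison usage differs; also boolean connective usage differs; also constant usage differs; also local variable names differ; also min/max/abs usage differs; also statement counts differ.
As a probe, take x=0, y=0, z=-3: compute runs u := 0 | (((u + y) - (x + z)) == (y * z)): false | z := -3 | (((y - u) + (x + 4)) > (x * z)): true | u := -6 | result -12; compute2 runs u := 0 | (not (not (not (((u + y) - (x + z)) != (y * z))))): false | z := -3 | ((x * z) < ((y - u) + (x + 4))): true | v := 0 | u := -6 | t := 6 | result -12; both end at -12.
Every one of the 126 inputs gives matching results.
verdict: equivalent


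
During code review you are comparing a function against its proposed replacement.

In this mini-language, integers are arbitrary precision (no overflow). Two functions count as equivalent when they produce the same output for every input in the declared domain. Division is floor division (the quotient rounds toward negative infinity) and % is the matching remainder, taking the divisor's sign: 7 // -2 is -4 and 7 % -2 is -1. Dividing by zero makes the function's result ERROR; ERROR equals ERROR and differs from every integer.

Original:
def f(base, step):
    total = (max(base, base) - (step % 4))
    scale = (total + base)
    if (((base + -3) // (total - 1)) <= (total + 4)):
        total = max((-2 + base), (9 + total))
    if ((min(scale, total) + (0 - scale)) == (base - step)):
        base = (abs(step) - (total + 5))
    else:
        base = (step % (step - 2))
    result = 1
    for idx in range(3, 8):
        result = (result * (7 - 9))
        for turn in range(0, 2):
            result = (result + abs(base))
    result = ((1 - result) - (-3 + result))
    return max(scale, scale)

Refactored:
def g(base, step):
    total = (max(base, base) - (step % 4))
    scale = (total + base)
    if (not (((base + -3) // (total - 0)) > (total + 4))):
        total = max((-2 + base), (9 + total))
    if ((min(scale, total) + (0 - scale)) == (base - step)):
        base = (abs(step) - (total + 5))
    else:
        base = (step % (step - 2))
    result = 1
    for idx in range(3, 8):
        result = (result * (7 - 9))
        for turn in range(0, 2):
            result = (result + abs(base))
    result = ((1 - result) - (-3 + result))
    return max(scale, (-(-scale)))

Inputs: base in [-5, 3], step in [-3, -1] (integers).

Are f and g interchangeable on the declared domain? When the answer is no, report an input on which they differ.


The rewrite breaks on base=1, step=-3, where the results are 1 and ERROR.
f: total becomes 0; next scale becomes 1; next (((base + -3) // (total - 1)) <= (total + 4)) evaluates to true; next total becomes 9; next ((min(scale, total) + (0 - scale)) == (base - step)) evaluates to false; next base becomes -3; next result becomes 1; next at idx=3:; next result becomes -2; next at turn=0:; next result becomes 1; next at turn=1:; next result becomes 4; next at idx=4:; next result becomes -8; next at turn=0:; next result becomes -5; next at turn=1:; next result becomes -2; next at idx=5:; next result becomes 4; next at turn=0:; next result becomes 7; next at turn=1:; next result becomes 10; next at idx=6:; next result becomes -20; next at turn=0:; next result becomes -17; next at turn=1:; next result becomes -14; next at idx=7:; next result becomes 28; next at turn=0:; next result becomes 31; next at turn=1:; next result becomes 34; next result becomes -64; next final value 1
g: total becomes 0; next scale becomes 1; next hits division by zero so the output is ERROR
verdict: not equivalent; witness: base=1, step=-3
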